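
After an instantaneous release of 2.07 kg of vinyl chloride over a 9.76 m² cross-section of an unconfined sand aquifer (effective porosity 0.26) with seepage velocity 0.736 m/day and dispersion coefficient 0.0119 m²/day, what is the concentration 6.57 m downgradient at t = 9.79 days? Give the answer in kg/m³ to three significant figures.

For an instantaneous plane source, C(x,t) = M/(n_e·A·√(4πDt)) · exp(−(x−vt)²/(4Dt)), with n_e·A the pore (flow) area.
Plume center vt = 0.736 × 9.79 = 7.20544 m, so the well at 6.57 m is 0.63544 m upgradient of the peak.
√(4πDt) = 1.210 m, giving peak height M/(n_e·A·√(4πDt)) = 2.07/(0.26 × 9.76 × 1.210) = 0.6742 kg/m³.
(x−vt)²/(4Dt) = (-0.63544)²/(4 × 0.0119 × 9.79) = 0.8665; exp(−0.8665) = 0.4204.
C = 0.6742 × 0.4204 = 0.283 kg/m³.

0.283 kg/m³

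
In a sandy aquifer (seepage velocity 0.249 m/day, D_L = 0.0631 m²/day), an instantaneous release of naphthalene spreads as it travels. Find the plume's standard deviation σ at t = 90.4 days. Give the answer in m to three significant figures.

Dispersive spreading gives a Gaussian with σ² = 2Dt; advection only shifts the center.
σ = √(2 × 0.0631 × 90.4) = 3.38 m.

3.38 m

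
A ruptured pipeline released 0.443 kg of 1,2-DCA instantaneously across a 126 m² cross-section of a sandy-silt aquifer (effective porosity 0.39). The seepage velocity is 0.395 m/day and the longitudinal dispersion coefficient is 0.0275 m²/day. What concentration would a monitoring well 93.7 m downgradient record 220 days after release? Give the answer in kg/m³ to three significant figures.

For an instantaneous plane source, C(x,t) = M/(n_e·A·√(4πDt)) · exp(−(x−vt)²/(4Dt)), with n_e·A the pore (flow) area.
Plume center vt = 0.395 × 220 = 86.9 m, so the well at 93.7 m is 6.8 m downgradient of the peak.
√(4πDt) = 8.719 m, giving peak height M/(n_e·A·√(4πDt)) = 0.443/(0.39 × 126 × 8.719) = 0.001034 kg/m³.
(x−vt)²/(4Dt) = (6.8)²/(4 × 0.0275 × 220) = 1.911; exp(−1.911) = 0.1479.
C = 0.001034 × 0.1479 = 0.000153 kg/m³.

0.000153 kg/m³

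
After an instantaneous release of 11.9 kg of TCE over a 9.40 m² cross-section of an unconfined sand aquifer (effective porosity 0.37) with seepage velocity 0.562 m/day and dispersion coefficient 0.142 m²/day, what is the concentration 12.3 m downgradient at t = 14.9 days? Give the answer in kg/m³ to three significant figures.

For an instantaneous plane source, C(x,t) = M/(n_e·A·√(4πDt)) · exp(−(x−vt)²/(4Dt)), with n_e·A the pore (flow) area.
Plume center vt = 0.562 × 14.9 = 8.3738 m, so the well at 12.3 m is 3.9262 m downgradient of the peak.
√(4πDt) = 5.156 m, giving peak height M/(n_e·A·√(4πDt)) = 11.9/(0.37 × 9.40 × 5.156) = 0.6636 kg/m³.
(x−vt)²/(4Dt) = (3.9262)²/(4 × 0.142 × 14.9) = 1.821; exp(−1.821) = 0.1619.
C = 0.6636 × 0.1619 = 0.107 kg/m³.

0.107 kg/m³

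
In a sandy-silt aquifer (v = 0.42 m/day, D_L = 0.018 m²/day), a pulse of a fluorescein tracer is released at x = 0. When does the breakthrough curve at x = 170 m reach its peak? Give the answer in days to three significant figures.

405 days

For the 1D instantaneous-source solution, setting ∂C/∂t = 0 at fixed x gives v²t² + 2Dt − x² = 0, so t = (√(D² + v²x²) − D)/v².
√(D² + v²x²) = √(0.018² + 0.42² × 170²) = 71.40; v² = 0.1764.
t = (71.40 − 0.018)/0.1764 = 405 days (vs. the pure-advection estimate x/v = 405 d).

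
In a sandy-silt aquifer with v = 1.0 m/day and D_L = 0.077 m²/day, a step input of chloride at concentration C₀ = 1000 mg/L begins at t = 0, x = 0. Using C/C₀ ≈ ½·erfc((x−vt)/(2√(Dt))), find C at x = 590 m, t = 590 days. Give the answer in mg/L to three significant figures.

For a continuous step input, C/C₀ ≈ ½·erfc((x−vt)/(2√(Dt))).
vt = 1.0 × 590 = 590 m and 2√(Dt) = 2√(0.077 × 590) = 13.48 m.
Argument (x−vt)/(2√(Dt)) = (590 − 590)/13.48 = 0; ½·erfc(0) = 0.5000.
C = 1000 × 0.5000 = 500 mg/L.

500 mg/L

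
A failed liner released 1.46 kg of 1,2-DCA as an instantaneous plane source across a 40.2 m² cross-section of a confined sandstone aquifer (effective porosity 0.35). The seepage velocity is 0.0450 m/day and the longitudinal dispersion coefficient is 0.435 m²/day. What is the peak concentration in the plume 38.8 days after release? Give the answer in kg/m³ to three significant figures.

0.00713 kg/m³

The peak of an instantaneous 1D plume sits at x = vt; there the Gaussian factor is 1 and C_max = M/(n_e·A·√(4πDt)), where n_e·A is the pore area the mass is dissolved in.
√(4πDt) = √(4π × 0.435 × 38.8) = 14.56 m, so C_max = 1.46/(0.35 × 40.2 × 14.56) = 0.00713 kg/m³.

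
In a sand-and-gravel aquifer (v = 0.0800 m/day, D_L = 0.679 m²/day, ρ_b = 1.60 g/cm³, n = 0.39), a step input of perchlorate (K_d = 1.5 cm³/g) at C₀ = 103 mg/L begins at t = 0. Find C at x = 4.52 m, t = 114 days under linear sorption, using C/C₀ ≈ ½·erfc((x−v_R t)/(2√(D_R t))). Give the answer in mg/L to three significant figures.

25.0 mg/L

Retardation factor R = 1 + ρ_b·K_d/n = 1 + 1.60 × 1.5/0.39 = 7.154.
Sorption retards both mechanisms: v_R = v/R = 0.01118 m/day, D_R = D/R = 0.09491 m²/day.
v_R·t = 0.01118 × 114 = 1.27452 m; 2√(D_R t) = 6.579 m; argument = (4.52 − 1.27452)/6.579 = 0.4933.
C = C₀ × ½·erfc(0.4933) = 103 × 0.2427 = 25.0 mg/L.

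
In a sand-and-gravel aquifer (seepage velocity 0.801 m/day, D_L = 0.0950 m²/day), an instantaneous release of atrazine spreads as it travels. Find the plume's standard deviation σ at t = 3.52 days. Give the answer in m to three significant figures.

0.818 m

Dispersive spreading gives a Gaussian with σ² = 2Dt; advection only shifts the center.
σ = √(2 × 0.0950 × 3.52) = 0.818 m.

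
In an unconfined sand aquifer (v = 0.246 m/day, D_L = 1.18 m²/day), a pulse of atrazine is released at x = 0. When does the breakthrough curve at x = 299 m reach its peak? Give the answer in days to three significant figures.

1200 days

For the 1D instantaneous-source solution, setting ∂C/∂t = 0 at fixed x gives v²t² + 2Dt − x² = 0, so t = (√(D² + v²x²) − D)/v².
√(D² + v²x²) = √(1.18² + 0.246² × 299²) = 73.56; v² = 0.060516.
t = (73.56 − 1.18)/0.060516 = 1200 days (vs. the pure-advection estimate x/v = 1220 d).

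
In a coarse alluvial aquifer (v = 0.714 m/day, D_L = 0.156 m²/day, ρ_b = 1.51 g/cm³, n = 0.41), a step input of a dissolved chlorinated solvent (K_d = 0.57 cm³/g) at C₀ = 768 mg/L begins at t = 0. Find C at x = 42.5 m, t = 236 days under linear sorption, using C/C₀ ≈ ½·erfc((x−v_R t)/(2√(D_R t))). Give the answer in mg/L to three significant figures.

762 mg/L

Retardation factor R = 1 + ρ_b·K_d/n = 1 + 1.51 × 0.57/0.41 = 3.099.
Sorption retards both mechanisms: v_R = v/R = 0.2304 m/day, D_R = D/R = 0.05034 m²/day.
v_R·t = 0.2304 × 236 = 54.3744 m; 2√(D_R t) = 6.894 m; argument = (42.5 − 54.3744)/6.894 = -1.722.
C = C₀ × ½·erfc(-1.722) = 768 × 0.9926 = 762 mg/L.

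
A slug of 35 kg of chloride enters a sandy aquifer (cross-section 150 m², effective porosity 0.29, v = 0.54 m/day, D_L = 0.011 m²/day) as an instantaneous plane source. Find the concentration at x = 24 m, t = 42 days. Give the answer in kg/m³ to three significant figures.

For an instantaneous plane source, C(x,t) = M/(n_e·A·√(4πDt)) · exp(−(x−vt)²/(4Dt)), with n_e·A the pore (flow) area.
Plume center vt = 0.54 × 42 = 22.68 m, so the well at 24 m is 1.32 m downgradient of the peak.
√(4πDt) = 2.409 m, giving peak height M/(n_e·A·√(4πDt)) = 35/(0.29 × 150 × 2.409) = 0.3340 kg/m³.
(x−vt)²/(4Dt) = (1.32)²/(4 × 0.011 × 42) = 0.9429; exp(−0.9429) = 0.3895.
C = 0.3340 × 0.3895 = 0.130 kg/m³.

0.130 kg/m³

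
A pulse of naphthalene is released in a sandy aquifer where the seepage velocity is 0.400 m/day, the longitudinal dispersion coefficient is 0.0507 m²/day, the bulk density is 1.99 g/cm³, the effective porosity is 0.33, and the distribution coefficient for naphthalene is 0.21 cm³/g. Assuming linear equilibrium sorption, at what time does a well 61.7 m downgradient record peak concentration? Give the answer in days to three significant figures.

Retardation factor R = 1 + ρ_b·K_d/n = 1 + 1.99 × 0.21/0.33 = 2.266.
Sorption retards both mechanisms: v_R = v/R = 0.1765 m/day, D_R = D/R = 0.02237 m²/day.
Peak time from v_R²t² + 2D_R t − x² = 0: t = (√(D_R² + v_R²x²) − D_R)/v_R².
√(D_R² + v_R²x²) = √(0.02237² + 0.1765² × 61.7²) = 10.89; v_R² = 0.03115.
t = (10.89 − 0.02237)/0.03115 = 349 days.

349 days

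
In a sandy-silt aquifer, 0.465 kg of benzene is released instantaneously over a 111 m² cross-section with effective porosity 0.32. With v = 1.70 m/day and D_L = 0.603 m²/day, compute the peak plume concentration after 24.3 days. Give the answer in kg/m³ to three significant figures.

The peak of an instantaneous 1D plume sits at x = vt; there the Gaussian factor is 1 and C_max = M/(n_e·A·√(4πDt)), where n_e·A is the pore area the mass is dissolved in.
√(4πDt) = √(4π × 0.603 × 24.3) = 13.57 m, so C_max = 0.465/(0.32 × 111 × 13.57) = 0.000965 kg/m³.

0.000965 kg/m³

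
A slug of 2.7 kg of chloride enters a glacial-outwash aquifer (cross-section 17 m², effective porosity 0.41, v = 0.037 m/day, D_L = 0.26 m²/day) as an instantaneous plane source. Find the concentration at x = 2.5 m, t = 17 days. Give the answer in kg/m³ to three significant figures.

For an instantaneous plane source, C(x,t) = M/(n_e·A·√(4πDt)) · exp(−(x−vt)²/(4Dt)), with n_e·A the pore (flow) area.
Plume center vt = 0.037 × 17 = 0.629 m, so the well at 2.5 m is 1.871 m downgradient of the peak.
√(4πDt) = 7.453 m, giving peak height M/(n_e·A·√(4πDt)) = 2.7/(0.41 × 17 × 7.453) = 0.05198 kg/m³.
(x−vt)²/(4Dt) = (1.871)²/(4 × 0.26 × 17) = 0.1980; exp(−0.1980) = 0.8204.
C = 0.05198 × 0.8204 = 0.0426 kg/m³.

0.0426 kg/m³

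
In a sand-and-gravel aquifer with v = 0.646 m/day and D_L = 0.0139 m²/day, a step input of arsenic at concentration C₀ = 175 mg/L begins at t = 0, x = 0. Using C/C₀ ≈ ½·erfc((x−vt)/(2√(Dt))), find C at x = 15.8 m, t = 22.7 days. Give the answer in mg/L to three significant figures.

For a continuous step input, C/C₀ ≈ ½·erfc((x−vt)/(2√(Dt))).
vt = 0.646 × 22.7 = 14.6642 m and 2√(Dt) = 2√(0.0139 × 22.7) = 1.123 m.
Argument (x−vt)/(2√(Dt)) = (15.8 − 14.6642)/1.123 = 1.011; ½·erfc(1.011) = 0.07639.
C = 175 × 0.07639 = 13.4 mg/L.

13.4 mg/L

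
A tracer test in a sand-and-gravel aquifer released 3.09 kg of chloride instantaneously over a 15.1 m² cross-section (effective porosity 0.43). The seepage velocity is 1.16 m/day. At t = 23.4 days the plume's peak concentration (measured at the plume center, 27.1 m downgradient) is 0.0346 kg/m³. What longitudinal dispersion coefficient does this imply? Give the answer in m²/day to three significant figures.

0.643 m²/day

At the plume center C_max = M/(n_e·A·√(4πDt)), so D = M²/(4πt·(n_e·A·C_max)²).
n_e·A·C_max = 0.43 × 15.1 × 0.0346 = 0.2247 kg/m.
D = 3.09²/(4π × 23.4 × 0.2247²) = 0.643 m²/day.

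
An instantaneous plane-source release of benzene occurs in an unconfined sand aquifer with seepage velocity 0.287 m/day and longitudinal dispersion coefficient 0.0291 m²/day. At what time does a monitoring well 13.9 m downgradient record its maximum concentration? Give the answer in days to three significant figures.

For the 1D instantaneous-source solution, setting ∂C/∂t = 0 at fixed x gives v²t² + 2Dt − x² = 0, so t = (√(D² + v²x²) − D)/v².
√(D² + v²x²) = √(0.0291² + 0.287² × 13.9²) = 3.989; v² = 0.082369.
t = (3.989 − 0.0291)/0.082369 = 48.1 days (vs. the pure-advection estimate x/v = 48.4 d).

48.1 days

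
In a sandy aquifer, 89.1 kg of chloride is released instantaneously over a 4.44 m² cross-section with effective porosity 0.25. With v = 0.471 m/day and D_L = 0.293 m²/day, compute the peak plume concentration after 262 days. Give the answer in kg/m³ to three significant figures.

The peak of an instantaneous 1D plume sits at x = vt; there the Gaussian factor is 1 and C_max = M/(n_e·A·√(4πDt)), where n_e·A is the pore area the mass is dissolved in.
√(4πDt) = √(4π × 0.293 × 262) = 31.06 m, so C_max = 89.1/(0.25 × 4.44 × 31.06) = 2.58 kg/m³.

2.58 kg/m³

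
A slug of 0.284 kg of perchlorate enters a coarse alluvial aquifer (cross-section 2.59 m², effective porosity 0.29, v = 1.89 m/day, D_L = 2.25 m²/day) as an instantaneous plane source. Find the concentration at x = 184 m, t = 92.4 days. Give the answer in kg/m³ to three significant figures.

For an instantaneous plane source, C(x,t) = M/(n_e·A·√(4πDt)) · exp(−(x−vt)²/(4Dt)), with n_e·A the pore (flow) area.
Plume center vt = 1.89 × 92.4 = 174.636 m, so the well at 184 m is 9.364 m downgradient of the peak.
√(4πDt) = 51.11 m, giving peak height M/(n_e·A·√(4πDt)) = 0.284/(0.29 × 2.59 × 51.11) = 0.007398 kg/m³.
(x−vt)²/(4Dt) = (9.364)²/(4 × 2.25 × 92.4) = 0.1054; exp(−0.1054) = 0.9000.
C = 0.007398 × 0.9000 = 0.00666 kg/m³.

0.00666 kg/m³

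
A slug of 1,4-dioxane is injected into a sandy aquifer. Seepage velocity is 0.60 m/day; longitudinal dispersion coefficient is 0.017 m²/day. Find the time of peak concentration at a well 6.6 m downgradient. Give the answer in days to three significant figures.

11.0 days

For the 1D instantaneous-source solution, setting ∂C/∂t = 0 at fixed x gives v²t² + 2Dt − x² = 0, so t = (√(D² + v²x²) − D)/v².
√(D² + v²x²) = √(0.017² + 0.60² × 6.6²) = 3.960; v² = 0.36.
t = (3.960 − 0.017)/0.36 = 11.0 days (vs. the pure-advection estimate x/v = 11.0 d).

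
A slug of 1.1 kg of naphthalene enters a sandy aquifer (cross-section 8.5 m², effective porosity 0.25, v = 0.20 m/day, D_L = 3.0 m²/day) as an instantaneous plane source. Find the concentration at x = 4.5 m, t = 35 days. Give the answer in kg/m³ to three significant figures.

0.0140 kg/m³

For an instantaneous plane source, C(x,t) = M/(n_e·A·√(4πDt)) · exp(−(x−vt)²/(4Dt)), with n_e·A the pore (flow) area.
Plume center vt = 0.20 × 35 = 7 m, so the well at 4.5 m is 2.5 m upgradient of the peak.
√(4πDt) = 36.32 m, giving peak height M/(n_e·A·√(4πDt)) = 1.1/(0.25 × 8.5 × 36.32) = 0.01425 kg/m³.
(x−vt)²/(4Dt) = (-2.5)²/(4 × 3.0 × 35) = 0.01488; exp(−0.01488) = 0.9852.
C = 0.01425 × 0.9852 = 0.0140 kg/m³.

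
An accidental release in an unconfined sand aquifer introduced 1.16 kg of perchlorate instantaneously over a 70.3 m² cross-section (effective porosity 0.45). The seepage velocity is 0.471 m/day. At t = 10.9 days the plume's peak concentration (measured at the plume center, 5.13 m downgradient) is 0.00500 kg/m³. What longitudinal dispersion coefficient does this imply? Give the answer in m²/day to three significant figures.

At the plume center C_max = M/(n_e·A·√(4πDt)), so D = M²/(4πt·(n_e·A·C_max)²).
n_e·A·C_max = 0.45 × 70.3 × 0.00500 = 0.1582 kg/m.
D = 1.16²/(4π × 10.9 × 0.1582²) = 0.393 m²/day.

0.393 m²/day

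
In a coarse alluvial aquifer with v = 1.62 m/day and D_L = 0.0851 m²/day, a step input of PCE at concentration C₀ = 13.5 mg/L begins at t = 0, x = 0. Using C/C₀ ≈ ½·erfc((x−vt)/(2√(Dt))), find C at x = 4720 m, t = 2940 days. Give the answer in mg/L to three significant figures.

13.1 mg/L

For a continuous step input, C/C₀ ≈ ½·erfc((x−vt)/(2√(Dt))).
vt = 1.62 × 2940 = 4762.8 m and 2√(Dt) = 2√(0.0851 × 2940) = 31.64 m.
Argument (x−vt)/(2√(Dt)) = (4720 − 4762.8)/31.64 = -1.353; ½·erfc(-1.353) = 0.9722.
C = 13.5 × 0.9722 = 13.1 mg/L.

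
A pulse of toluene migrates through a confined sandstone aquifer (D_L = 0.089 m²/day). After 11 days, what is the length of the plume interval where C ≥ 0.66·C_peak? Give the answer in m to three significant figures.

The plume is Gaussian with σ = √(2Dt) = √(2 × 0.089 × 11) = 1.399 m.
C/C_peak = exp(−Δx²/(2σ²)) = 0.66 ⇒ Δx = σ·√(−2 ln 0.66) = 1.399 × 0.9116 = 1.275 m.
Width = 2Δx = 2.55 m.

2.55 m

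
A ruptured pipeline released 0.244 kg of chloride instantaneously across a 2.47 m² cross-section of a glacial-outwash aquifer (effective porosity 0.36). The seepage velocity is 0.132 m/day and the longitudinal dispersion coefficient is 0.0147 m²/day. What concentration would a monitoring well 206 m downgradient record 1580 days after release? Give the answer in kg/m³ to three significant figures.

For an instantaneous plane source, C(x,t) = M/(n_e·A·√(4πDt)) · exp(−(x−vt)²/(4Dt)), with n_e·A the pore (flow) area.
Plume center vt = 0.132 × 1580 = 208.56 m, so the well at 206 m is 2.56 m upgradient of the peak.
√(4πDt) = 17.08 m, giving peak height M/(n_e·A·√(4πDt)) = 0.244/(0.36 × 2.47 × 17.08) = 0.01607 kg/m³.
(x−vt)²/(4Dt) = (-2.56)²/(4 × 0.0147 × 1580) = 0.07054; exp(−0.07054) = 0.9319.
C = 0.01607 × 0.9319 = 0.0150 kg/m³.

0.0150 kg/m³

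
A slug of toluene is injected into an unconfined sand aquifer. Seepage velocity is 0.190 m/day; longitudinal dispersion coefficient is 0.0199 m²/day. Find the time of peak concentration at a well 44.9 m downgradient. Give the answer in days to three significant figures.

For the 1D instantaneous-source solution, setting ∂C/∂t = 0 at fixed x gives v²t² + 2Dt − x² = 0, so t = (√(D² + v²x²) − D)/v².
√(D² + v²x²) = √(0.0199² + 0.190² × 44.9²) = 8.531; v² = 0.0361.
t = (8.531 − 0.0199)/0.0361 = 236 days (vs. the pure-advection estimate x/v = 236 d).

236 days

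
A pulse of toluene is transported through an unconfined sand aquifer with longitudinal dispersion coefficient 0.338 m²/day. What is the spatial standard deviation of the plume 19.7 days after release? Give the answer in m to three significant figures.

Dispersive spreading gives a Gaussian with σ² = 2Dt; advection only shifts the center.
σ = √(2 × 0.338 × 19.7) = 3.65 m.

3.65 m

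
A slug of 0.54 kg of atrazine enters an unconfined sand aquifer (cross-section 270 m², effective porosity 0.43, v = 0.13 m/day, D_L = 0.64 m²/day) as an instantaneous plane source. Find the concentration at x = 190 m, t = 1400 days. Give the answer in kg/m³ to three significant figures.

4.31e-05 kg/m³

For an instantaneous plane source, C(x,t) = M/(n_e·A·√(4πDt)) · exp(−(x−vt)²/(4Dt)), with n_e·A the pore (flow) area.
Plume center vt = 0.13 × 1400 = 182 m, so the well at 190 m is 8 m downgradient of the peak.
√(4πDt) = 106.1 m, giving peak height M/(n_e·A·√(4πDt)) = 0.54/(0.43 × 270 × 106.1) = 4.384e-05 kg/m³.
(x−vt)²/(4Dt) = (8)²/(4 × 0.64 × 1400) = 0.01786; exp(−0.01786) = 0.9823.
C = 4.384e-05 × 0.9823 = 4.31e-05 kg/m³.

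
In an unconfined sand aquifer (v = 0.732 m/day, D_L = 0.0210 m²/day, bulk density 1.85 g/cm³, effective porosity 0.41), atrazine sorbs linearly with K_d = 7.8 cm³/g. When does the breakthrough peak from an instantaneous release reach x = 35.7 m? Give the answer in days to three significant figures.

Retardation factor R = 1 + ρ_b·K_d/n = 1 + 1.85 × 7.8/0.41 = 36.20.
Sorption retards both mechanisms: v_R = v/R = 0.02022 m/day, D_R = D/R = 0.0005801 m²/day.
Peak time from v_R²t² + 2D_R t − x² = 0: t = (√(D_R² + v_R²x²) − D_R)/v_R².
√(D_R² + v_R²x²) = √(0.0005801² + 0.02022² × 35.7²) = 0.7219; v_R² = 0.0004088.
t = (0.7219 − 0.0005801)/0.0004088 = 1760 days.

1760 days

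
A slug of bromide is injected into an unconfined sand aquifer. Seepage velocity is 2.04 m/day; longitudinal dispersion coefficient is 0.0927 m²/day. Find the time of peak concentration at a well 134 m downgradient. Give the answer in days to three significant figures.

For the 1D instantaneous-source solution, setting ∂C/∂t = 0 at fixed x gives v²t² + 2Dt − x² = 0, so t = (√(D² + v²x²) − D)/v².
√(D² + v²x²) = √(0.0927² + 2.04² × 134²) = 273.4; v² = 4.1616.
t = (273.4 − 0.0927)/4.1616 = 65.7 days (vs. the pure-advection estimate x/v = 65.7 d).

65.7 days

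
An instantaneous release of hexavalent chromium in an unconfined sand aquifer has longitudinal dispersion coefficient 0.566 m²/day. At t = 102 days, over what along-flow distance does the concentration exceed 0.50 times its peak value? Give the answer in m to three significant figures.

The plume is Gaussian with σ = √(2Dt) = √(2 × 0.566 × 102) = 10.75 m.
C/C_peak = exp(−Δx²/(2σ²)) = 0.50 ⇒ Δx = σ·√(−2 ln 0.50) = 10.75 × 1.177 = 12.65 m.
Width = 2Δx = 25.3 m.

25.3 m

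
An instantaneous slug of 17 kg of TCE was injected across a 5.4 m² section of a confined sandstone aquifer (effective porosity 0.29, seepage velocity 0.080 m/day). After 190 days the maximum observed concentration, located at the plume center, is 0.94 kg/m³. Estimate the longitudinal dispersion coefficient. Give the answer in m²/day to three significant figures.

0.0559 m²/day

At the plume center C_max = M/(n_e·A·√(4πDt)), so D = M²/(4πt·(n_e·A·C_max)²).
n_e·A·C_max = 0.29 × 5.4 × 0.94 = 1.472 kg/m.
D = 17²/(4π × 190 × 1.472²) = 0.0559 m²/day.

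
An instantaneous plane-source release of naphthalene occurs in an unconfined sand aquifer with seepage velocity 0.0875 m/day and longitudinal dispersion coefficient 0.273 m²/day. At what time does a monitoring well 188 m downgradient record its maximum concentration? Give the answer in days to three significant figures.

2110 days

For the 1D instantaneous-source solution, setting ∂C/∂t = 0 at fixed x gives v²t² + 2Dt − x² = 0, so t = (√(D² + v²x²) − D)/v².
√(D² + v²x²) = √(0.273² + 0.0875² × 188²) = 16.45; v² = 0.00765625.
t = (16.45 − 0.273)/0.00765625 = 2110 days (vs. the pure-advection estimate x/v = 2150 d).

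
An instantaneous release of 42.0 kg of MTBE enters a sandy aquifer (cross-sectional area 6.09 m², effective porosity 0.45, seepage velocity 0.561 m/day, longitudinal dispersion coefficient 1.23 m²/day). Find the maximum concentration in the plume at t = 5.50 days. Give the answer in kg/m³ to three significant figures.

1.66 kg/m³

The peak of an instantaneous 1D plume sits at x = vt; there the Gaussian factor is 1 and C_max = M/(n_e·A·√(4πDt)), where n_e·A is the pore area the mass is dissolved in.
√(4πDt) = √(4π × 1.23 × 5.50) = 9.220 m, so C_max = 42.0/(0.45 × 6.09 × 9.220) = 1.66 kg/m³.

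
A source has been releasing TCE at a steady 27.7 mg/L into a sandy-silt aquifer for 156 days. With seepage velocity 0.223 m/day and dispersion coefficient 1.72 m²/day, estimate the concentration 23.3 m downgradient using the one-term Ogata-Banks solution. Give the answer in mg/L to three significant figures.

For a continuous step input, C/C₀ ≈ ½·erfc((x−vt)/(2√(Dt))).
vt = 0.223 × 156 = 34.788 m and 2√(Dt) = 2√(1.72 × 156) = 32.76 m.
Argument (x−vt)/(2√(Dt)) = (23.3 − 34.788)/32.76 = -0.3507; ½·erfc(-0.3507) = 0.6900.
C = 27.7 × 0.6900 = 19.1 mg/L.

19.1 mg/L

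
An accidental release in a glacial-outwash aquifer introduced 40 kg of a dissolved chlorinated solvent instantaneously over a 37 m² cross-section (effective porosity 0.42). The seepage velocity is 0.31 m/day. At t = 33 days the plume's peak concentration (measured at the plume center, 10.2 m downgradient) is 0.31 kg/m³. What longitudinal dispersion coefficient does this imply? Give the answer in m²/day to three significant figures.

0.166 m²/day

At the plume center C_max = M/(n_e·A·√(4πDt)), so D = M²/(4πt·(n_e·A·C_max)²).
n_e·A·C_max = 0.42 × 37 × 0.31 = 4.817 kg/m.
D = 40²/(4π × 33 × 4.817²) = 0.166 m²/day.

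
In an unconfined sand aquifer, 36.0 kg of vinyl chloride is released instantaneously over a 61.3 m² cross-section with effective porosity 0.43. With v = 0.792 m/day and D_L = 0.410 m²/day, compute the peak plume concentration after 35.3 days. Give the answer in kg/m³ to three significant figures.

The peak of an instantaneous 1D plume sits at x = vt; there the Gaussian factor is 1 and C_max = M/(n_e·A·√(4πDt)), where n_e·A is the pore area the mass is dissolved in.
√(4πDt) = √(4π × 0.410 × 35.3) = 13.49 m, so C_max = 36.0/(0.43 × 61.3 × 13.49) = 0.101 kg/m³.

0.101 kg/m³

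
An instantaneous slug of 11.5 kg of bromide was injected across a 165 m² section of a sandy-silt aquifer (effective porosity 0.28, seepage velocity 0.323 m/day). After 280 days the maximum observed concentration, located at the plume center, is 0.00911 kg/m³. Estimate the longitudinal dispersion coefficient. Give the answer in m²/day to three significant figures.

0.212 m²/day

At the plume center C_max = M/(n_e·A·√(4πDt)), so D = M²/(4πt·(n_e·A·C_max)²).
n_e·A·C_max = 0.28 × 165 × 0.00911 = 0.4209 kg/m.
D = 11.5²/(4π × 280 × 0.4209²) = 0.212 m²/day.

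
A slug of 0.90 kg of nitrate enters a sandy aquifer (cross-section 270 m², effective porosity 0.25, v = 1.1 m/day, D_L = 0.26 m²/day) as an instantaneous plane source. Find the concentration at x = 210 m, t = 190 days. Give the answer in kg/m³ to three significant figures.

0.000532 kg/m³

For an instantaneous plane source, C(x,t) = M/(n_e·A·√(4πDt)) · exp(−(x−vt)²/(4Dt)), with n_e·A the pore (flow) area.
Plume center vt = 1.1 × 190 = 209 m, so the well at 210 m is 1 m downgradient of the peak.
√(4πDt) = 24.92 m, giving peak height M/(n_e·A·√(4πDt)) = 0.90/(0.25 × 270 × 24.92) = 0.0005350 kg/m³.
(x−vt)²/(4Dt) = (1)²/(4 × 0.26 × 190) = 0.005061; exp(−0.005061) = 0.9950.
C = 0.0005350 × 0.9950 = 0.000532 kg/m³.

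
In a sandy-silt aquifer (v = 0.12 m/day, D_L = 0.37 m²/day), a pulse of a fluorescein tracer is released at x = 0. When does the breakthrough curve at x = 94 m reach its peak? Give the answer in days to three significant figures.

758 days

For the 1D instantaneous-source solution, setting ∂C/∂t = 0 at fixed x gives v²t² + 2Dt − x² = 0, so t = (√(D² + v²x²) − D)/v².
√(D² + v²x²) = √(0.37² + 0.12² × 94²) = 11.29; v² = 0.0144.
t = (11.29 − 0.37)/0.0144 = 758 days (vs. the pure-advection estimate x/v = 783 d).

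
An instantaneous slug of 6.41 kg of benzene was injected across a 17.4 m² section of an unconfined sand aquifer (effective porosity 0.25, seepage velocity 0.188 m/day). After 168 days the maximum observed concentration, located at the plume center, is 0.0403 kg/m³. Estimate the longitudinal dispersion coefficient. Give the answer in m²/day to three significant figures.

At the plume center C_max = M/(n_e·A·√(4πDt)), so D = M²/(4πt·(n_e·A·C_max)²).
n_e·A·C_max = 0.25 × 17.4 × 0.0403 = 0.1753 kg/m.
D = 6.41²/(4π × 168 × 0.1753²) = 0.633 m²/day.

0.633 m²/day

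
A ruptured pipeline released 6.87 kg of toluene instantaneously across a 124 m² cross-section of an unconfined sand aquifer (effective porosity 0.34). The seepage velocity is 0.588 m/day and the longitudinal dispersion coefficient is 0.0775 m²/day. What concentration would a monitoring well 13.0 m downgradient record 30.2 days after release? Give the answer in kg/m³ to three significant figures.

For an instantaneous plane source, C(x,t) = M/(n_e·A·√(4πDt)) · exp(−(x−vt)²/(4Dt)), with n_e·A the pore (flow) area.
Plume center vt = 0.588 × 30.2 = 17.7576 m, so the well at 13.0 m is 4.7576 m upgradient of the peak.
√(4πDt) = 5.423 m, giving peak height M/(n_e·A·√(4πDt)) = 6.87/(0.34 × 124 × 5.423) = 0.03005 kg/m³.
(x−vt)²/(4Dt) = (-4.7576)²/(4 × 0.0775 × 30.2) = 2.418; exp(−2.418) = 0.08910.
C = 0.03005 × 0.08910 = 0.00268 kg/m³.

0.00268 kg/m³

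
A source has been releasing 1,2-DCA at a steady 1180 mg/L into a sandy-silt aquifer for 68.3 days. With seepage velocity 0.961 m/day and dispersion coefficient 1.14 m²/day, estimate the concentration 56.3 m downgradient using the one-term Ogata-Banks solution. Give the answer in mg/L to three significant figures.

912 mg/L

For a continuous step input, C/C₀ ≈ ½·erfc((x−vt)/(2√(Dt))).
vt = 0.961 × 68.3 = 65.6363 m and 2√(Dt) = 2√(1.14 × 68.3) = 17.65 m.
Argument (x−vt)/(2√(Dt)) = (56.3 − 65.6363)/17.65 = -0.5290; ½·erfc(-0.5290) = 0.7728.
C = 1180 × 0.7728 = 912 mg/L.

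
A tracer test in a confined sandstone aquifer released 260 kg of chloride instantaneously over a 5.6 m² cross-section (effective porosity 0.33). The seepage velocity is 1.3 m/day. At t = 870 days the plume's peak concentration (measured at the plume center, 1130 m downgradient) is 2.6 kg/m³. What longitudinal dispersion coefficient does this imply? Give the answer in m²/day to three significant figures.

0.268 m²/day

At the plume center C_max = M/(n_e·A·√(4πDt)), so D = M²/(4πt·(n_e·A·C_max)²).
n_e·A·C_max = 0.33 × 5.6 × 2.6 = 4.805 kg/m.
D = 260²/(4π × 870 × 4.805²) = 0.268 m²/day.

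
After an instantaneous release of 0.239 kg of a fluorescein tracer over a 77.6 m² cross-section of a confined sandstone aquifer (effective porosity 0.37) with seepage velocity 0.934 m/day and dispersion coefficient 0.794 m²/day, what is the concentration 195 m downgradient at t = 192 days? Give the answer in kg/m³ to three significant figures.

For an instantaneous plane source, C(x,t) = M/(n_e·A·√(4πDt)) · exp(−(x−vt)²/(4Dt)), with n_e·A the pore (flow) area.
Plume center vt = 0.934 × 192 = 179.328 m, so the well at 195 m is 15.672 m downgradient of the peak.
√(4πDt) = 43.77 m, giving peak height M/(n_e·A·√(4πDt)) = 0.239/(0.37 × 77.6 × 43.77) = 0.0001902 kg/m³.
(x−vt)²/(4Dt) = (15.672)²/(4 × 0.794 × 192) = 0.4028; exp(−0.4028) = 0.6684.
C = 0.0001902 × 0.6684 = 0.000127 kg/m³.

0.000127 kg/m³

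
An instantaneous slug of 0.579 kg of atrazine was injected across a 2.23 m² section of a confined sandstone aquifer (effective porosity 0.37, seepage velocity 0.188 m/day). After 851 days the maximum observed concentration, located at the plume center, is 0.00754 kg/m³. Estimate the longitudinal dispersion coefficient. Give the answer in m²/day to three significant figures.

0.810 m²/day

At the plume center C_max = M/(n_e·A·√(4πDt)), so D = M²/(4πt·(n_e·A·C_max)²).
n_e·A·C_max = 0.37 × 2.23 × 0.00754 = 0.006221 kg/m.
D = 0.579²/(4π × 851 × 0.006221²) = 0.810 m²/day.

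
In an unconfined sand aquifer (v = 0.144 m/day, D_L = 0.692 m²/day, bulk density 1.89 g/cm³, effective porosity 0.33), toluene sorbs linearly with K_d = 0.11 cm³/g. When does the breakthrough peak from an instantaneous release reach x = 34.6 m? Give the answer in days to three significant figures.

Retardation factor R = 1 + ρ_b·K_d/n = 1 + 1.89 × 0.11/0.33 = 1.630.
Sorption retards both mechanisms: v_R = v/R = 0.08834 m/day, D_R = D/R = 0.4245 m²/day.
Peak time from v_R²t² + 2D_R t − x² = 0: t = (√(D_R² + v_R²x²) − D_R)/v_R².
√(D_R² + v_R²x²) = √(0.4245² + 0.08834² × 34.6²) = 3.086; v_R² = 0.007804.
t = (3.086 − 0.4245)/0.007804 = 341 days.

341 days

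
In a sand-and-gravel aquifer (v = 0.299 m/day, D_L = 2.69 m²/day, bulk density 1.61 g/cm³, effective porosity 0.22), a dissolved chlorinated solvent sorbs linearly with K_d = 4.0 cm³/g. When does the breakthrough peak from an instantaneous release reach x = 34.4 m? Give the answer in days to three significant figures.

2690 days

Retardation factor R = 1 + ρ_b·K_d/n = 1 + 1.61 × 4.0/0.22 = 30.27.
Sorption retards both mechanisms: v_R = v/R = 0.009878 m/day, D_R = D/R = 0.08887 m²/day.
Peak time from v_R²t² + 2D_R t − x² = 0: t = (√(D_R² + v_R²x²) − D_R)/v_R².
√(D_R² + v_R²x²) = √(0.08887² + 0.009878² × 34.4²) = 0.3512; v_R² = 9.757e-05.
t = (0.3512 − 0.08887)/9.757e-05 = 2690 days.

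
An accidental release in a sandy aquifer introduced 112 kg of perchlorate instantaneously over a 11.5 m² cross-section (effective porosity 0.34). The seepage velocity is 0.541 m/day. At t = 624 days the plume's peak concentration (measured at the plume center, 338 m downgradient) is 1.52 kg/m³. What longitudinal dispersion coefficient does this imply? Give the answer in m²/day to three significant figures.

0.0453 m²/day

At the plume center C_max = M/(n_e·A·√(4πDt)), so D = M²/(4πt·(n_e·A·C_max)²).
n_e·A·C_max = 0.34 × 11.5 × 1.52 = 5.943 kg/m.
D = 112²/(4π × 624 × 5.943²) = 0.0453 m²/day.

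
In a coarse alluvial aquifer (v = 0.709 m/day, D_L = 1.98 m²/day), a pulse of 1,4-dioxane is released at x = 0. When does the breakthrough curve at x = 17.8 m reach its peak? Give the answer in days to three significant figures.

21.5 days

For the 1D instantaneous-source solution, setting ∂C/∂t = 0 at fixed x gives v²t² + 2Dt − x² = 0, so t = (√(D² + v²x²) − D)/v².
√(D² + v²x²) = √(1.98² + 0.709² × 17.8²) = 12.77; v² = 0.502681.
t = (12.77 − 1.98)/0.502681 = 21.5 days (vs. the pure-advection estimate x/v = 25.1 d).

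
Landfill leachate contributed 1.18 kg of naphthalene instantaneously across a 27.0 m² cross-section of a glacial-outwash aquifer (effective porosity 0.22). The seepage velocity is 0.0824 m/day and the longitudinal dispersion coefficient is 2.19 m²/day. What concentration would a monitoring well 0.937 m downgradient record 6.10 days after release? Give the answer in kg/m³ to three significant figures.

0.0153 kg/m³

For an instantaneous plane source, C(x,t) = M/(n_e·A·√(4πDt)) · exp(−(x−vt)²/(4Dt)), with n_e·A the pore (flow) area.
Plume center vt = 0.0824 × 6.10 = 0.50264 m, so the well at 0.937 m is 0.43436 m downgradient of the peak.
√(4πDt) = 12.96 m, giving peak height M/(n_e·A·√(4πDt)) = 1.18/(0.22 × 27.0 × 12.96) = 0.01533 kg/m³.
(x−vt)²/(4Dt) = (0.43436)²/(4 × 2.19 × 6.10) = 0.003531; exp(−0.003531) = 0.9965.
C = 0.01533 × 0.9965 = 0.0153 kg/m³.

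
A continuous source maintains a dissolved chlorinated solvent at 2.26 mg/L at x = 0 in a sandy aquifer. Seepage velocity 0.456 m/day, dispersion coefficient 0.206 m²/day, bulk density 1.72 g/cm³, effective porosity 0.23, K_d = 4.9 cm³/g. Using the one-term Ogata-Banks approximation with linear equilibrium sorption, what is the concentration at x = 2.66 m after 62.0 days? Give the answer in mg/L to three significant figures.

Retardation factor R = 1 + ρ_b·K_d/n = 1 + 1.72 × 4.9/0.23 = 37.64.
Sorption retards both mechanisms: v_R = v/R = 0.01211 m/day, D_R = D/R = 0.005473 m²/day.
v_R·t = 0.01211 × 62.0 = 0.75082 m; 2√(D_R t) = 1.165 m; argument = (2.66 − 0.75082)/1.165 = 1.639.
C = C₀ × ½·erfc(1.639) = 2.26 × 0.01023 = 0.0231 mg/L.

0.0231 mg/L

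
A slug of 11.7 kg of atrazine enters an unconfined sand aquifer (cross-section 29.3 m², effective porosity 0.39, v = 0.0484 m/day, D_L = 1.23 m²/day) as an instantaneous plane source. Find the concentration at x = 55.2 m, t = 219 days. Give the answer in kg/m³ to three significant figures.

For an instantaneous plane source, C(x,t) = M/(n_e·A·√(4πDt)) · exp(−(x−vt)²/(4Dt)), with n_e·A the pore (flow) area.
Plume center vt = 0.0484 × 219 = 10.5996 m, so the well at 55.2 m is 44.6004 m downgradient of the peak.
√(4πDt) = 58.18 m, giving peak height M/(n_e·A·√(4πDt)) = 11.7/(0.39 × 29.3 × 58.18) = 0.01760 kg/m³.
(x−vt)²/(4Dt) = (44.6004)²/(4 × 1.23 × 219) = 1.846; exp(−1.846) = 0.1579.
C = 0.01760 × 0.1579 = 0.00278 kg/m³.

0.00278 kg/m³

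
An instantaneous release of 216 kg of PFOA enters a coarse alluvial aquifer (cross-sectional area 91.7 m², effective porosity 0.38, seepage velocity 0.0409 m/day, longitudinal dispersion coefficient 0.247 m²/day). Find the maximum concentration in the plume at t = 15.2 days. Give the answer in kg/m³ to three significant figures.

0.902 kg/m³

The peak of an instantaneous 1D plume sits at x = vt; there the Gaussian factor is 1 and C_max = M/(n_e·A·√(4πDt)), where n_e·A is the pore area the mass is dissolved in.
√(4πDt) = √(4π × 0.247 × 15.2) = 6.869 m, so C_max = 216/(0.38 × 91.7 × 6.869) = 0.902 kg/m³.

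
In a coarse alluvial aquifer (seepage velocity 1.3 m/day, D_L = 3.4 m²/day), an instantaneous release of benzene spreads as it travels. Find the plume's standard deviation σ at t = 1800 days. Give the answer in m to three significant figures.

Dispersive spreading gives a Gaussian with σ² = 2Dt; advection only shifts the center.
σ = √(2 × 3.4 × 1800) = 111 m.

111 m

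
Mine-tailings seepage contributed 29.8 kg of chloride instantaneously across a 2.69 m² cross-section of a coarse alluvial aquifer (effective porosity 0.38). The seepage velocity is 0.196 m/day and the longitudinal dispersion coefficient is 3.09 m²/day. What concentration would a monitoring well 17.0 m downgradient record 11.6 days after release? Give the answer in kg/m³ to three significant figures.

For an instantaneous plane source, C(x,t) = M/(n_e·A·√(4πDt)) · exp(−(x−vt)²/(4Dt)), with n_e·A the pore (flow) area.
Plume center vt = 0.196 × 11.6 = 2.2736 m, so the well at 17.0 m is 14.7264 m downgradient of the peak.
√(4πDt) = 21.22 m, giving peak height M/(n_e·A·√(4πDt)) = 29.8/(0.38 × 2.69 × 21.22) = 1.374 kg/m³.
(x−vt)²/(4Dt) = (14.7264)²/(4 × 3.09 × 11.6) = 1.513; exp(−1.513) = 0.2202.
C = 1.374 × 0.2202 = 0.303 kg/m³.

0.303 kg/m³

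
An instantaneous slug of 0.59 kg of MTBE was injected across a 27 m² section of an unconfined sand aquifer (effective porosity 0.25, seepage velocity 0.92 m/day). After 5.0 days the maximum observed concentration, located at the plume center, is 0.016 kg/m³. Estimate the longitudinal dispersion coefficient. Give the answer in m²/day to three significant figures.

At the plume center C_max = M/(n_e·A·√(4πDt)), so D = M²/(4πt·(n_e·A·C_max)²).
n_e·A·C_max = 0.25 × 27 × 0.016 = 0.1080 kg/m.
D = 0.59²/(4π × 5.0 × 0.1080²) = 0.475 m²/day.

0.475 m²/day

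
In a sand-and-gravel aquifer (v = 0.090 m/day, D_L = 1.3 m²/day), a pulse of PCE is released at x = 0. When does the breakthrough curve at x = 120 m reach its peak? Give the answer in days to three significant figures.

For the 1D instantaneous-source solution, setting ∂C/∂t = 0 at fixed x gives v²t² + 2Dt − x² = 0, so t = (√(D² + v²x²) − D)/v².
√(D² + v²x²) = √(1.3² + 0.090² × 120²) = 10.88; v² = 0.0081.
t = (10.88 − 1.3)/0.0081 = 1180 days (vs. the pure-advection estimate x/v = 1330 d).

1180 days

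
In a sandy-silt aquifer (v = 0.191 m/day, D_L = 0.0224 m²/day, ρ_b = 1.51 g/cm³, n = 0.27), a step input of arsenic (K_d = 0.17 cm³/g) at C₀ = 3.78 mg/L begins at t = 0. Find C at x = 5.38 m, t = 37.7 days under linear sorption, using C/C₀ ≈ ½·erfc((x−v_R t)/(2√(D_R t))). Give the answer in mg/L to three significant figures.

Retardation factor R = 1 + ρ_b·K_d/n = 1 + 1.51 × 0.17/0.27 = 1.951.
Sorption retards both mechanisms: v_R = v/R = 0.09790 m/day, D_R = D/R = 0.01148 m²/day.
v_R·t = 0.09790 × 37.7 = 3.69083 m; 2√(D_R t) = 1.316 m; argument = (5.38 − 3.69083)/1.316 = 1.284.
C = C₀ × ½·erfc(1.284) = 3.78 × 0.03470 = 0.131 mg/L.

0.131 mg/L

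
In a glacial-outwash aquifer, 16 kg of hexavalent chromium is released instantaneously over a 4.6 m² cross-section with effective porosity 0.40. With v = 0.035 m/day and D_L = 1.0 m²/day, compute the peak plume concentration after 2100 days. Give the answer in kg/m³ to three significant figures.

0.0535 kg/m³

The peak of an instantaneous 1D plume sits at x = vt; there the Gaussian factor is 1 and C_max = M/(n_e·A·√(4πDt)), where n_e·A is the pore area the mass is dissolved in.
√(4πDt) = √(4π × 1.0 × 2100) = 162.4 m, so C_max = 16/(0.40 × 4.6 × 162.4) = 0.0535 kg/m³.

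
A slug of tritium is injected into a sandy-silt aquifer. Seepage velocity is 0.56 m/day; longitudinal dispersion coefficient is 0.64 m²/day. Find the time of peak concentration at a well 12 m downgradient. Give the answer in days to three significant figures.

19.5 days

For the 1D instantaneous-source solution, setting ∂C/∂t = 0 at fixed x gives v²t² + 2Dt − x² = 0, so t = (√(D² + v²x²) − D)/v².
√(D² + v²x²) = √(0.64² + 0.56² × 12²) = 6.750; v² = 0.3136.
t = (6.750 − 0.64)/0.3136 = 19.5 days (vs. the pure-advection estimate x/v = 21.4 d).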